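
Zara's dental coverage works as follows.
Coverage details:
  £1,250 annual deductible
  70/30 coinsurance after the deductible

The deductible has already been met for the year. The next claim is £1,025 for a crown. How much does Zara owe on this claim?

£307.50

The deductible is already satisfied, so the full bill goes to coinsurance.
30% of £1,025 = £307.50 falls to the patient.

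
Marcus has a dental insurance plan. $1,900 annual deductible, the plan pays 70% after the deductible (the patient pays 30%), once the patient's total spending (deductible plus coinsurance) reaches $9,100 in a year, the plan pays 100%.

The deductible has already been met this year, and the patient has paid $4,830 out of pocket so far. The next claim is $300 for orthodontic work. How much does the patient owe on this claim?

With the deductible met, the entire $300 is subject to coinsurance.
Patient's 30% share of $300 is $90.
Cumulative spending $4,830 + $90 = $4,920 stays under the $9,100 maximum.

$90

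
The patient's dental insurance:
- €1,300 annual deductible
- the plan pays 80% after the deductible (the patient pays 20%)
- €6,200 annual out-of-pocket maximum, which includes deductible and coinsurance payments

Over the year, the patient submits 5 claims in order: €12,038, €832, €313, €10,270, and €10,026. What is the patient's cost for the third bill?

Claim 1 (€12,038): deductible takes €1,300, €10,738 remains; 20% of €10,738 = €2,147.60. Cost to patient: €3,447.60. OOP to date €3,447.60.
Claim 2 (€832): 20% coinsurance on €832 = €166.40. Cost to patient: €166.40. OOP to date €3,614.
Claim 3 (€313): deductible met; 20% of €313 = €62.60. Patient owes €62.60 (running OOP €3,676.60).

€62.60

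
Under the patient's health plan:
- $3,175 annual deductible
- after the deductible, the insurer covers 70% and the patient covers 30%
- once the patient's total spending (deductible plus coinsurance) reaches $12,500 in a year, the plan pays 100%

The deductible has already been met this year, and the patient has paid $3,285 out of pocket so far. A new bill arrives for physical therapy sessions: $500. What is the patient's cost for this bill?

With the deductible met, the entire $500 is subject to coinsurance.
Coinsurance: $500 × 30% = $150.
Year-to-date out-of-pocket becomes $3,285 + $150 = $3,435, still under the $12,500 maximum, so no cap applies.

$150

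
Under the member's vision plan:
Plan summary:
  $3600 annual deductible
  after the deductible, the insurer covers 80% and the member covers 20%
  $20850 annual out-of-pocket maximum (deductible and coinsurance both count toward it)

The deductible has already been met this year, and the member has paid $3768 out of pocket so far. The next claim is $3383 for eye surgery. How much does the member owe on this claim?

$676.60

The deductible is already satisfied, so the full bill goes to coinsurance.
20% of $3383 = $676.60 falls to the member.
Year-to-date out-of-pocket becomes $3768 + $676.60 = $4444.60, still under the $20850 maximum, so no cap applies.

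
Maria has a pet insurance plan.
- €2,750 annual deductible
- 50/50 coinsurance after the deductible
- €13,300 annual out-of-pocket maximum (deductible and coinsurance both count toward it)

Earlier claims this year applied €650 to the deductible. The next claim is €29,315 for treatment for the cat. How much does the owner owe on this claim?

€650 of the €2,750 deductible is already met, leaving €2,100.
That leaves €29,315 − €2,100 = €27,215 for coinsurance.
Coinsurance: €27,215 × 50% = €13,607.50.
Owner responsibility before any cap: €2,100 + €13,607.50 = €15,707.50.
That would bring total out-of-pocket to €16,357.50, past the €13,300 cap. The owner is capped at €13,300 − €650 = €12,650 on this claim.

€12,650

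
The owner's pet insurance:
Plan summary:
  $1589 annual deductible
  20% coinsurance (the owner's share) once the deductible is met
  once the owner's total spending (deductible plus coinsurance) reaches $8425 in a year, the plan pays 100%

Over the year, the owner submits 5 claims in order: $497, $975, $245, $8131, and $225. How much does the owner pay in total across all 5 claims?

$3285.80

#1 ($497): fully absorbed by the deductible. Owner owes $497 (running OOP $497).
#2 ($975): fully absorbed by the deductible. Owner pays $975; OOP now $1472.
#3 ($245): deductible takes $117, $128 remains; owner's 20% is $25.60. Cost to owner: $142.60. OOP to date $1614.60.
#4 ($8131): deductible already satisfied, so owner's share is 20% × $8131 = $1626.20. Owner pays $1626.20; OOP now $3240.80.
#5 ($225): deductible met; 20% of $225 = $45. Owner owes $45 (running OOP $3285.80).
Total paid by the owner: $497 + $975 + $142.60 + $1626.20 + $45 = $3285.80.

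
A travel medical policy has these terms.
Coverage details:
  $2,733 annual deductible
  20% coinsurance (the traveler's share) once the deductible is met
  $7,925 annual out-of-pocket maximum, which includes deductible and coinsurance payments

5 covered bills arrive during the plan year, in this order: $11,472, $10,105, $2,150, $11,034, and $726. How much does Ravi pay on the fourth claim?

Claim 1 ($11,472): $2,733 to deductible, leaving $8,739; 20% of $8,739 = $1,747.80. Cost to traveler: $4,480.80. OOP to date $4,480.80.
Claim 2 ($10,105): deductible already satisfied, so traveler's share is 20% × $10,105 = $2,021. Cost to traveler: $2,021. OOP to date $6,501.80.
Claim 3 ($2,150): deductible met; 20% of $2,150 = $430. Cost to traveler: $430. OOP to date $6,931.80.
Claim 4 ($11,034): deductible met; 20% of $11,034 = $2,206.80. Adding that to $6,931.80 gives $9,138.60, past the $7,925 cap; traveler pays only $7,925 − $6,931.80 = $993.20.

$993.20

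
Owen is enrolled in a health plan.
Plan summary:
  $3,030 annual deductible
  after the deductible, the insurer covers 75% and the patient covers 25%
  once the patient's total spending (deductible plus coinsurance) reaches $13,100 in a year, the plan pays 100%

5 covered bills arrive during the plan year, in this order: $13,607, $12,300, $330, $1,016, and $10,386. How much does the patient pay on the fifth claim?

Claim 1 — $13,607: $3,030 to deductible, leaving $10,577; patient's 25% is $2,644.25. Patient owes $5,674.25 (running OOP $5,674.25).
Claim 2 — $12,300: deductible met; 25% of $12,300 = $3,075. Cost to patient: $3,075. OOP to date $8,749.25.
Claim 3 — $330: deductible already satisfied, so patient's share is 25% × $330 = $82.50. Patient pays $82.50; OOP now $8,831.75.
Claim 4 — $1,016: deductible already satisfied, so patient's share is 25% × $1,016 = $254. Patient pays $254; OOP now $9,085.75.
Claim 5 — $10,386: deductible already satisfied, so patient's share is 25% × $10,386 = $2,596.50. Patient owes $2,596.50 (running OOP $11,682.25).

$2,596.50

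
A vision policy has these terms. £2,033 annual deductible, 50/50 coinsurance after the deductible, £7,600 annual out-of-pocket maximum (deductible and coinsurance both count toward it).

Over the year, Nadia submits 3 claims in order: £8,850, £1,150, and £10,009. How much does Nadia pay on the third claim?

£1,583.50

Bill 1, £8,850: £2,033 to deductible, leaving £6,817; coinsurance £6,817 × 50% = £3,408.50. Member owes £5,441.50 (running OOP £5,441.50).
Bill 2, £1,150: deductible already satisfied, so member's share is 50% × £1,150 = £575. Member pays £575; OOP now £6,016.50.
Bill 3, £10,009: 50% coinsurance on £10,009 = £5,004.50. OOP would hit £11,021 > £7,600, so the cap limits the member to £7,600 − £6,016.50 = £1,583.50.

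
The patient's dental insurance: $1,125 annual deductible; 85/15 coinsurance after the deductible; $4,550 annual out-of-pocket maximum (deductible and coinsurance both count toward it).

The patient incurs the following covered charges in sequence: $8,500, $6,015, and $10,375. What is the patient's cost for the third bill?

$1,416.50

#1 ($8,500): $1,125 finishes the deductible; $7,375 goes to coinsurance; 15% of $7,375 = $1,106.25. Patient pays $2,231.25; OOP now $2,231.25.
#2 ($6,015): deductible met; 15% of $6,015 = $902.25. Patient owes $902.25 (running OOP $3,133.50).
#3 ($10,375): deductible already satisfied, so patient's share is 15% × $10,375 = $1,556.25. Adding that to $3,133.50 gives $4,689.75, past the $4,550 cap; patient pays only $4,550 − $3,133.50 = $1,416.50.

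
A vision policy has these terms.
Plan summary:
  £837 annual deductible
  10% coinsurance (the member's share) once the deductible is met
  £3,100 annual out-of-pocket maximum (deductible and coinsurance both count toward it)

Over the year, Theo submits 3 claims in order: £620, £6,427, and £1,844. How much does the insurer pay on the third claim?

£1,659.60

#1 (£620): all of it applies to the deductible. Cost to member: £620. OOP to date £620. Plan pays £620 − £620 = £0.
#2 (£6,427): £217 to deductible, leaving £6,210; 10% of £6,210 = £621. Member pays £838; OOP now £1,458. Plan pays £6,427 − £838 = £5,589.
#3 (£1,844): deductible already satisfied, so member's share is 10% × £1,844 = £184.40. Cost to member: £184.40. OOP to date £1,642.40. Plan pays £1,844 − £184.40 = £1,659.60.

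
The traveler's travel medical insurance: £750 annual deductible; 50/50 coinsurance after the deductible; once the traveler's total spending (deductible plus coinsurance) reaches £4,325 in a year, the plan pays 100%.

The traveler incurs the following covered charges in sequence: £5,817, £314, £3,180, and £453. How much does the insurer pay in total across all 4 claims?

Claim 1 (£5,817): £750 to deductible, leaving £5,067; coinsurance £5,067 × 50% = £2,533.50. Traveler owes £3,283.50 (running OOP £3,283.50). Plan pays £5,817 − £3,283.50 = £2,533.50.
Claim 2 (£314): deductible met; 50% of £314 = £157. Cost to traveler: £157. OOP to date £3,440.50. Plan pays £314 − £157 = £157.
Claim 3 (£3,180): deductible met; 50% of £3,180 = £1,590. That would push OOP to £5,030.50, over the £4,325 cap, so traveler pays £4,325 − £3,440.50 = £884.50. Insurer: £3,180 − £884.50 = £2,295.50.
Claim 4 (£453): 50% coinsurance on £453 = £226.50. OOP would hit £4,551.50 > £4,325, so the cap limits the traveler to £4,325 − £4,325 = £0. Insurer: £453 − £0 = £453.
Insurer total = bills − traveler's total = £9,764 − £4,325 = £5,439.

£5,439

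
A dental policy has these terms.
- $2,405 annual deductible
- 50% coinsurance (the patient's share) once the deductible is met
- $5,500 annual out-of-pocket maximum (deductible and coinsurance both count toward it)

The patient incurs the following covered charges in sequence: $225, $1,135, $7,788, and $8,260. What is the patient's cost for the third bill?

$4,140

Bill 1, $225: fully absorbed by the deductible. Cost to patient: $225. OOP to date $225.
Bill 2, $1,135: entire amount goes to the deductible. Patient owes $1,135 (running OOP $1,360).
Bill 3, $7,788: $1,045 to deductible, leaving $6,743; patient's 50% is $3,371.50. Together that's $1,045 + $3,371.50 = $4,416.50. That would push OOP to $5,776.50, over the $5,500 cap, so patient pays $5,500 − $1,360 = $4,140.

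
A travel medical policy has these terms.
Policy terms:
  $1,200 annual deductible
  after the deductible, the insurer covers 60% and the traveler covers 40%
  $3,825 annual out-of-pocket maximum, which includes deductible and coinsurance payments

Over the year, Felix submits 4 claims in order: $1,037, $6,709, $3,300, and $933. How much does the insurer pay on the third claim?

Claim 1 — $1,037: fully absorbed by the deductible. Traveler owes $1,037 (running OOP $1,037). Plan pays $1,037 − $1,037 = $0.
Claim 2 — $6,709: $163 to deductible, leaving $6,546; traveler's 40% is $2,618.40. Traveler pays $2,781.40; OOP now $3,818.40. Plan pays $6,709 − $2,781.40 = $3,927.60.
Claim 3 — $3,300: deductible met; 40% of $3,300 = $1,320. Adding that to $3,818.40 gives $5,138.40, past the $3,825 cap; traveler pays only $3,825 − $3,818.40 = $6.60. Plan pays $3,300 − $6.60 = $3,293.40.

$3,293.40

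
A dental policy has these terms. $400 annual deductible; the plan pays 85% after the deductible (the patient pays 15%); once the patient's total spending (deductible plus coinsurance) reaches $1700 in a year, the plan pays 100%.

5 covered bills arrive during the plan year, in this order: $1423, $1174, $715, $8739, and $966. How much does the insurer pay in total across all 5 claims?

Bill 1, $1423: $400 to deductible, leaving $1023; 15% of $1023 = $153.45. Patient pays $553.45; OOP now $553.45. Insurer: $1423 − $553.45 = $869.55.
Bill 2, $1174: deductible already satisfied, so patient's share is 15% × $1174 = $176.10. Patient owes $176.10 (running OOP $729.55). Insurer: $1174 − $176.10 = $997.90.
Bill 3, $715: deductible met; 15% of $715 = $107.25. Cost to patient: $107.25. OOP to date $836.80. Insurer: $715 − $107.25 = $607.75.
Bill 4, $8739: deductible already satisfied, so patient's share is 15% × $8739 = $1310.85. OOP would hit $2147.65 > $1700, so the cap limits the patient to $1700 − $836.80 = $863.20. Insurer: $8739 − $863.20 = $7875.80.
Bill 5, $966: deductible already satisfied, so patient's share is 15% × $966 = $144.90. Adding that to $1700 gives $1844.90, past the $1700 cap; patient pays only $1700 − $1700 = $0. Plan pays $966 − $0 = $966.
Insurer total: $869.55 + $997.90 + $607.75 + $7875.80 + $966 = $11317.

$11317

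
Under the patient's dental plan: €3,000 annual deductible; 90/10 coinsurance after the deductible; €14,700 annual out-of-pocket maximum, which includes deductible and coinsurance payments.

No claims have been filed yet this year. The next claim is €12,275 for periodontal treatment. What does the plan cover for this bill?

€8,347.50

Nothing has been paid toward the €3,000 deductible, so the first €3,000 of this charge is applied there.
The remaining €9,275 (= €12,275 − €3,000) moves to coinsurance.
10% of €9,275 = €927.50 falls to the patient.
That puts the patient's cost at €3,000 + €927.50 = €3,927.50 before any cap.
Total out-of-pocket so far would be €0 + €3,927.50 = €3,927.50, below the €14,700 cap — no reduction.
Insurer pays the balance: €12,275 − €3,927.50 = €8,347.50.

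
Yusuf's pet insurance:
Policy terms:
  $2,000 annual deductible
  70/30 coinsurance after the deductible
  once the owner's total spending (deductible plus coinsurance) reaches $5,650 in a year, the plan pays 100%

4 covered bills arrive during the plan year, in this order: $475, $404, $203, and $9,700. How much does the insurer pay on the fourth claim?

Claim 1 — $475: fully absorbed by the deductible. Cost to owner: $475. OOP to date $475. Insurer: $475 − $475 = $0.
Claim 2 — $404: all of it applies to the deductible. Owner pays $404; OOP now $879. Plan pays $404 − $404 = $0.
Claim 3 — $203: all of it applies to the deductible. Owner pays $203; OOP now $1,082. Insurer: $203 − $203 = $0.
Claim 4 — $9,700: $918 finishes the deductible; $8,782 goes to coinsurance; 30% of $8,782 = $2,634.60. Owner pays $3,552.60; OOP now $4,634.60. Insurer: $9,700 − $3,552.60 = $6,147.40.

$6,147.40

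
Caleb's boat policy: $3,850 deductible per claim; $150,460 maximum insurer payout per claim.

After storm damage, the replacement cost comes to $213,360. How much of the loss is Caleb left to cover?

$62,900

After the deductible, $213,360 − $3,850 = $209,510 remains.
$209,510 exceeds the $150,460 limit, so the insurer pays the limit: $150,460.
The owner bears the rest of the original loss: $213,360 − $150,460 = $62,900.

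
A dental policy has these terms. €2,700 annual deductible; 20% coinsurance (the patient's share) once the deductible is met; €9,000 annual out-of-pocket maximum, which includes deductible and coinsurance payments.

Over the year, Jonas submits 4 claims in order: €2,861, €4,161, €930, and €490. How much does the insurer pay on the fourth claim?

#1 (€2,861): deductible takes €2,700, €161 remains; coinsurance €161 × 20% = €32.20. Patient owes €2,732.20 (running OOP €2,732.20). Insurer: €2,861 − €2,732.20 = €128.80.
#2 (€4,161): deductible already satisfied, so patient's share is 20% × €4,161 = €832.20. Patient owes €832.20 (running OOP €3,564.40). Insurer: €4,161 − €832.20 = €3,328.80.
#3 (€930): deductible met; 20% of €930 = €186. Patient pays €186; OOP now €3,750.40. Plan pays €930 − €186 = €744.
#4 (€490): deductible already satisfied, so patient's share is 20% × €490 = €98. Patient pays €98; OOP now €3,848.40. Insurer: €490 − €98 = €392.

€392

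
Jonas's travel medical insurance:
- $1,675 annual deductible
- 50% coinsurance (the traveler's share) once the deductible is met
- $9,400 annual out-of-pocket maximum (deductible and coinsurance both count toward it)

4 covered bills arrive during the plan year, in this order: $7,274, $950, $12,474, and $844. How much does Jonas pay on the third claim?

$4,450.50

Claim 1 ($7,274): deductible takes $1,675, $5,599 remains; 50% of $5,599 = $2,799.50. Traveler pays $4,474.50; OOP now $4,474.50.
Claim 2 ($950): deductible met; 50% of $950 = $475. Traveler pays $475; OOP now $4,949.50.
Claim 3 ($12,474): deductible already satisfied, so traveler's share is 50% × $12,474 = $6,237. Adding that to $4,949.50 gives $11,186.50, past the $9,400 cap; traveler pays only $9,400 − $4,949.50 = $4,450.50.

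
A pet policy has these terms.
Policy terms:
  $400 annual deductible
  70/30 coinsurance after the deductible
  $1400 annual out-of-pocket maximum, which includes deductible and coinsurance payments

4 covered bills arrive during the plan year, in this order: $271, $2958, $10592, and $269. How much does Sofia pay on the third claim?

$151.30

Bill 1, $271: entire amount goes to the deductible. Owner pays $271; OOP now $271.
Bill 2, $2958: $129 finishes the deductible; $2829 goes to coinsurance; owner's 30% is $848.70. Cost to owner: $977.70. OOP to date $1248.70.
Bill 3, $10592: deductible already satisfied, so owner's share is 30% × $10592 = $3177.60. That would push OOP to $4426.30, over the $1400 cap, so owner pays $1400 − $1248.70 = $151.30.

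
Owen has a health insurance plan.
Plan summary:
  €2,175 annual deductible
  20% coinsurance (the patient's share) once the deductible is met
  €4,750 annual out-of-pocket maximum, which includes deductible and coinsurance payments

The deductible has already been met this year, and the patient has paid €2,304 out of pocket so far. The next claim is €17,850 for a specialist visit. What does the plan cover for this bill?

The deductible is already satisfied, so the full bill goes to coinsurance.
Patient's 20% share of €17,850 is €3,570.
Year-to-date out-of-pocket would reach €2,304 + €3,570 = €5,874, above the €4,750 maximum, so the patient pays only €4,750 − €2,304 = €2,446.
The insurer covers the remainder: €17,850 − €2,446 = €15,404.

€15,404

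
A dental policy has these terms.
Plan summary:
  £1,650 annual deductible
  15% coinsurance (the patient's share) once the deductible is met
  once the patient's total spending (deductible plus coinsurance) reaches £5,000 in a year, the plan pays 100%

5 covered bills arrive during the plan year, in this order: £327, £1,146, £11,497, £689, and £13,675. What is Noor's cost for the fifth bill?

#1 (£327): all of it applies to the deductible. Patient owes £327 (running OOP £327).
#2 (£1,146): all of it applies to the deductible. Cost to patient: £1,146. OOP to date £1,473.
#3 (£11,497): £177 finishes the deductible; £11,320 goes to coinsurance; 15% of £11,320 = £1,698. Patient pays £1,875; OOP now £3,348.
#4 (£689): deductible met; 15% of £689 = £103.35. Patient owes £103.35 (running OOP £3,451.35).
#5 (£13,675): deductible met; 15% of £13,675 = £2,051.25. OOP would hit £5,502.60 > £5,000, so the cap limits the patient to £5,000 − £3,451.35 = £1,548.65.

£1,548.65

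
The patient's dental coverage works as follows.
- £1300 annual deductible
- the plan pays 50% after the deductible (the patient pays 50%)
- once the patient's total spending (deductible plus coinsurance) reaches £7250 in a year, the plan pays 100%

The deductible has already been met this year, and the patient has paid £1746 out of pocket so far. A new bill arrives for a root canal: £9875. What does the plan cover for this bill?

£4937.50

The deductible is already satisfied, so the full bill goes to coinsurance.
Coinsurance: £9875 × 50% = £4937.50.
Cumulative spending £1746 + £4937.50 = £6683.50 stays under the £7250 maximum.
The insurer covers the remainder: £9875 − £4937.50 = £4937.50.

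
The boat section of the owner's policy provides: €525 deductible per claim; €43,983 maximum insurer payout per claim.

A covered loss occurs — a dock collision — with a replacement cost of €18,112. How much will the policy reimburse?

€17,587

Subtract the deductible: €18,112 − €525 = €17,587.
€17,587 ≤ €43,983, so the limit doesn't bind; insurer pays €17,587.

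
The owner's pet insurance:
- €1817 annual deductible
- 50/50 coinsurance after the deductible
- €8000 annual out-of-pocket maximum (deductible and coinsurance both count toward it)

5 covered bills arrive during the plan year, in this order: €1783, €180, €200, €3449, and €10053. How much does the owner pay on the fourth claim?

Claim 1 — €1783: entire amount goes to the deductible. Cost to owner: €1783. OOP to date €1783.
Claim 2 — €180: €34 finishes the deductible; €146 goes to coinsurance; coinsurance €146 × 50% = €73. Owner pays €107; OOP now €1890.
Claim 3 — €200: deductible met; 50% of €200 = €100. Cost to owner: €100. OOP to date €1990.
Claim 4 — €3449: 50% coinsurance on €3449 = €1724.50. Owner owes €1724.50 (running OOP €3714.50).

€1724.50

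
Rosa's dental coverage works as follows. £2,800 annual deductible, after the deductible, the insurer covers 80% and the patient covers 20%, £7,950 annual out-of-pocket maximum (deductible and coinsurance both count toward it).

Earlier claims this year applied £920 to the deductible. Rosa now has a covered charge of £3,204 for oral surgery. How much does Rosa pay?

£2,144.80

Remaining deductible: £2,800 − £920 = £1,880.
The remaining £1,324 (= £3,204 − £1,880) moves to coinsurance.
20% of £1,324 = £264.80 falls to the patient.
That puts the patient's cost at £1,880 + £264.80 = £2,144.80 before any cap.
Total out-of-pocket so far would be £920 + £2,144.80 = £3,064.80, below the £7,950 cap — no reduction.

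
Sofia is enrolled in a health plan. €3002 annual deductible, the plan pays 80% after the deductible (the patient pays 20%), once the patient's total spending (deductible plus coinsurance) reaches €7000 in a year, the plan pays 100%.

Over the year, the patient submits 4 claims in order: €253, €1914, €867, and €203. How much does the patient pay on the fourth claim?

€40.60

Claim 1 (€253): entire amount goes to the deductible. Cost to patient: €253. OOP to date €253.
Claim 2 (€1914): all of it applies to the deductible. Patient pays €1914; OOP now €2167.
Claim 3 (€867): deductible takes €835, €32 remains; patient's 20% is €6.40. Patient pays €841.40; OOP now €3008.40.
Claim 4 (€203): deductible met; 20% of €203 = €40.60. Patient owes €40.60 (running OOP €3049).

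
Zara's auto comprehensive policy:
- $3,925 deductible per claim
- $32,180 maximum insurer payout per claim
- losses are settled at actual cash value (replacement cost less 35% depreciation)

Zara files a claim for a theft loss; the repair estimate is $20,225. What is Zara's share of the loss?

Depreciate 35%: the covered value is $20,225 × 0.65 = $13,146.25.
Subtract the deductible: $13,146.25 − $3,925 = $9,221.25.
$9,221.25 ≤ $32,180, so the limit doesn't bind; insurer pays $9,221.25.
The policyholder bears the rest of the original loss: $20,225 − $9,221.25 = $11,003.75.

$11,003.75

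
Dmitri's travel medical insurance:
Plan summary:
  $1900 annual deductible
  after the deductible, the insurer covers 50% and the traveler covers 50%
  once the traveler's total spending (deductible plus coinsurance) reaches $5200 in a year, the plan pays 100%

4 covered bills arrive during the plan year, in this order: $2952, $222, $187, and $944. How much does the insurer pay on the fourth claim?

Bill 1, $2952: deductible takes $1900, $1052 remains; 50% of $1052 = $526. Traveler pays $2426; OOP now $2426. Plan pays $2952 − $2426 = $526.
Bill 2, $222: deductible met; 50% of $222 = $111. Cost to traveler: $111. OOP to date $2537. Insurer: $222 − $111 = $111.
Bill 3, $187: deductible already satisfied, so traveler's share is 50% × $187 = $93.50. Traveler pays $93.50; OOP now $2630.50. Plan pays $187 − $93.50 = $93.50.
Bill 4, $944: deductible already satisfied, so traveler's share is 50% × $944 = $472. Traveler pays $472; OOP now $3102.50. Plan pays $944 − $472 = $472.

$472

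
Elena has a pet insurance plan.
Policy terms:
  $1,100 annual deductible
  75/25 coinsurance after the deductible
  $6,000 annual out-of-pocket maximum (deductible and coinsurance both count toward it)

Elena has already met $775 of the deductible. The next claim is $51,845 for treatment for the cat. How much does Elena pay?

Remaining deductible: $1,100 − $775 = $325.
The remaining $51,520 (= $51,845 − $325) moves to coinsurance.
Owner's 25% share of $51,520 is $12,880.
Owner responsibility before any cap: $325 + $12,880 = $13,205.
Adding $13,205 to the $775 already spent would give $13,980, which exceeds the $6,000 cap; the owner pays just $6,000 − $775 = $5,225.

$5,225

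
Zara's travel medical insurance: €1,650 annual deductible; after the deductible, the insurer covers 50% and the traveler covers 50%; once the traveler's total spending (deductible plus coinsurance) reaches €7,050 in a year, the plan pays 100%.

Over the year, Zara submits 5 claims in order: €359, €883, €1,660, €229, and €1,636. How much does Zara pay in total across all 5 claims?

€3,208.50

Claim 1 — €359: all of it applies to the deductible. Cost to traveler: €359. OOP to date €359.
Claim 2 — €883: fully absorbed by the deductible. Traveler owes €883 (running OOP €1,242).
Claim 3 — €1,660: deductible takes €408, €1,252 remains; coinsurance €1,252 × 50% = €626. Cost to traveler: €1,034. OOP to date €2,276.
Claim 4 — €229: deductible already satisfied, so traveler's share is 50% × €229 = €114.50. Traveler owes €114.50 (running OOP €2,390.50).
Claim 5 — €1,636: deductible already satisfied, so traveler's share is 50% × €1,636 = €818. Cost to traveler: €818. OOP to date €3,208.50.
Total paid by the traveler: €359 + €883 + €1,034 + €114.50 + €818 = €3,208.50.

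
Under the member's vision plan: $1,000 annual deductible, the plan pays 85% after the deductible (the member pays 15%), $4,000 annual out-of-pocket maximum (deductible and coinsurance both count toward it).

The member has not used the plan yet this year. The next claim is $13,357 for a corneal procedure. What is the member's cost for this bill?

$2,853.55

The full $1,000 deductible is still open; $1,000 of this bill applies to it.
After the $1,000 deductible portion, $13,357 − $1,000 = $12,357 is subject to coinsurance.
Coinsurance: $12,357 × 15% = $1,853.55.
That puts the member's cost at $1,000 + $1,853.55 = $2,853.55 before any cap.
Cumulative spending $0 + $2,853.55 = $2,853.55 stays under the $4,000 maximum.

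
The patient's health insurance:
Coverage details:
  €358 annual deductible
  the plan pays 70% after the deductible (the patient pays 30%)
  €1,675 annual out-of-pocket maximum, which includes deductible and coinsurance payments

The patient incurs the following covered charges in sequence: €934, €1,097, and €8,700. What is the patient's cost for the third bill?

€815.10

#1 (€934): deductible takes €358, €576 remains; 30% of €576 = €172.80. Cost to patient: €530.80. OOP to date €530.80.
#2 (€1,097): 30% coinsurance on €1,097 = €329.10. Patient owes €329.10 (running OOP €859.90).
#3 (€8,700): 30% coinsurance on €8,700 = €2,610. That would push OOP to €3,469.90, over the €1,675 cap, so patient pays €1,675 − €859.90 = €815.10.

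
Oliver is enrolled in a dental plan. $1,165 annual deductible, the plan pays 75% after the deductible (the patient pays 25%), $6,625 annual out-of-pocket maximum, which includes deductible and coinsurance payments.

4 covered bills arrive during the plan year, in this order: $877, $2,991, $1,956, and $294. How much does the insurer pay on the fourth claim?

$220.50

Bill 1, $877: all of it applies to the deductible. Cost to patient: $877. OOP to date $877. Insurer: $877 − $877 = $0.
Bill 2, $2,991: $288 finishes the deductible; $2,703 goes to coinsurance; patient's 25% is $675.75. Patient owes $963.75 (running OOP $1,840.75). Insurer: $2,991 − $963.75 = $2,027.25.
Bill 3, $1,956: 25% coinsurance on $1,956 = $489. Patient owes $489 (running OOP $2,329.75). Insurer: $1,956 − $489 = $1,467.
Bill 4, $294: deductible met; 25% of $294 = $73.50. Patient pays $73.50; OOP now $2,403.25. Plan pays $294 − $73.50 = $220.50.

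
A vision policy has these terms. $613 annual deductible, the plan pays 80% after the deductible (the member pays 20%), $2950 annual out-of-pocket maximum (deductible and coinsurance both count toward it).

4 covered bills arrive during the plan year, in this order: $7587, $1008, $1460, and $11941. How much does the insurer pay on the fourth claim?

Bill 1, $7587: deductible takes $613, $6974 remains; coinsurance $6974 × 20% = $1394.80. Member owes $2007.80 (running OOP $2007.80). Insurer: $7587 − $2007.80 = $5579.20.
Bill 2, $1008: deductible already satisfied, so member's share is 20% × $1008 = $201.60. Member pays $201.60; OOP now $2209.40. Plan pays $1008 − $201.60 = $806.40.
Bill 3, $1460: 20% coinsurance on $1460 = $292. Cost to member: $292. OOP to date $2501.40. Insurer: $1460 − $292 = $1168.
Bill 4, $11941: deductible already satisfied, so member's share is 20% × $11941 = $2388.20. Adding that to $2501.40 gives $4889.60, past the $2950 cap; member pays only $2950 − $2501.40 = $448.60. Insurer: $11941 − $448.60 = $11492.40.

$11492.40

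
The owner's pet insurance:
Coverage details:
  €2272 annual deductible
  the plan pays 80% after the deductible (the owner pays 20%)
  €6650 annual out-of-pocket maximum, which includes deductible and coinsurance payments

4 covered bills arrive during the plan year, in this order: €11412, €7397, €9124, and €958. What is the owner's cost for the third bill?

#1 (€11412): deductible takes €2272, €9140 remains; owner's 20% is €1828. Cost to owner: €4100. OOP to date €4100.
#2 (€7397): deductible already satisfied, so owner's share is 20% × €7397 = €1479.40. Owner owes €1479.40 (running OOP €5579.40).
#3 (€9124): 20% coinsurance on €9124 = €1824.80. That would push OOP to €7404.20, over the €6650 cap, so owner pays €6650 − €5579.40 = €1070.60.

€1070.60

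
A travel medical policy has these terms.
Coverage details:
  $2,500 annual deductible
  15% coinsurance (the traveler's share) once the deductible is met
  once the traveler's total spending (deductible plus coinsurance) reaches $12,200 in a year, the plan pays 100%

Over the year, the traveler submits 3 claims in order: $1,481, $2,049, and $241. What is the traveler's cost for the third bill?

Claim 1 — $1,481: entire amount goes to the deductible. Traveler pays $1,481; OOP now $1,481.
Claim 2 — $2,049: deductible takes $1,019, $1,030 remains; traveler's 15% is $154.50. Traveler pays $1,173.50; OOP now $2,654.50.
Claim 3 — $241: 15% coinsurance on $241 = $36.15. Cost to traveler: $36.15. OOP to date $2,690.65.

$36.15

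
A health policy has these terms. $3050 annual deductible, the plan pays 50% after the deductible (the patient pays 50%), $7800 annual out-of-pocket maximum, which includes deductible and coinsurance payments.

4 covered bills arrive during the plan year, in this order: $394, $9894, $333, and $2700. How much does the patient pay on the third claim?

$166.50

Claim 1 — $394: fully absorbed by the deductible. Patient owes $394 (running OOP $394).
Claim 2 — $9894: $2656 finishes the deductible; $7238 goes to coinsurance; coinsurance $7238 × 50% = $3619. Cost to patient: $6275. OOP to date $6669.
Claim 3 — $333: deductible already satisfied, so patient's share is 50% × $333 = $166.50. Cost to patient: $166.50. OOP to date $6835.50.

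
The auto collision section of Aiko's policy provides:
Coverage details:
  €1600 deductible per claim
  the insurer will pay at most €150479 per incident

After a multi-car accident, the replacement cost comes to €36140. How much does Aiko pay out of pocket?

After the deductible, €36140 − €1600 = €34540 remains.
€34540 ≤ €150479, so the limit doesn't bind; insurer pays €34540.
Driver's share is the uncovered remainder: €36140 − €34540 = €1600.

€1600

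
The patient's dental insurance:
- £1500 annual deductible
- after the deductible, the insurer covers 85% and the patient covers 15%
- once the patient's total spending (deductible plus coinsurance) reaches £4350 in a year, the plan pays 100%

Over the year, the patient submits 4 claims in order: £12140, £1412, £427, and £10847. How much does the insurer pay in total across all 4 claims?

Claim 1 (£12140): deductible takes £1500, £10640 remains; 15% of £10640 = £1596. Patient owes £3096 (running OOP £3096). Plan pays £12140 − £3096 = £9044.
Claim 2 (£1412): deductible met; 15% of £1412 = £211.80. Cost to patient: £211.80. OOP to date £3307.80. Plan pays £1412 − £211.80 = £1200.20.
Claim 3 (£427): deductible met; 15% of £427 = £64.05. Patient owes £64.05 (running OOP £3371.85). Plan pays £427 − £64.05 = £362.95.
Claim 4 (£10847): deductible already satisfied, so patient's share is 15% × £10847 = £1627.05. OOP would hit £4998.90 > £4350, so the cap limits the patient to £4350 − £3371.85 = £978.15. Plan pays £10847 − £978.15 = £9868.85.
Insurer total: £9044 + £1200.20 + £362.95 + £9868.85 = £20476.

£20476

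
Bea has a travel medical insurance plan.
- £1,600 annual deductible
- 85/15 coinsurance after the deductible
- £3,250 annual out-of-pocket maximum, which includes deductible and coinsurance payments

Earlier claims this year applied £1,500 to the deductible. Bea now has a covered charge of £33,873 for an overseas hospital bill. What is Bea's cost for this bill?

Remaining deductible: £1,600 − £1,500 = £100.
That leaves £33,873 − £100 = £33,773 for coinsurance.
Coinsurance: £33,773 × 15% = £5,065.95.
Traveler responsibility before any cap: £100 + £5,065.95 = £5,165.95.
Year-to-date out-of-pocket would reach £1,500 + £5,165.95 = £6,665.95, above the £3,250 maximum, so the traveler pays only £3,250 − £1,500 = £1,750.

£1,750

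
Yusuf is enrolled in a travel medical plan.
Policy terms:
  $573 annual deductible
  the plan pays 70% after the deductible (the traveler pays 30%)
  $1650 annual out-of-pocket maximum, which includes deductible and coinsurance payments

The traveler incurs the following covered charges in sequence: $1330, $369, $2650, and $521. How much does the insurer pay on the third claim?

#1 ($1330): $573 to deductible, leaving $757; coinsurance $757 × 30% = $227.10. Traveler pays $800.10; OOP now $800.10. Insurer: $1330 − $800.10 = $529.90.
#2 ($369): deductible already satisfied, so traveler's share is 30% × $369 = $110.70. Traveler owes $110.70 (running OOP $910.80). Plan pays $369 − $110.70 = $258.30.
#3 ($2650): deductible met; 30% of $2650 = $795. Adding that to $910.80 gives $1705.80, past the $1650 cap; traveler pays only $1650 − $910.80 = $739.20. Plan pays $2650 − $739.20 = $1910.80.

$1910.80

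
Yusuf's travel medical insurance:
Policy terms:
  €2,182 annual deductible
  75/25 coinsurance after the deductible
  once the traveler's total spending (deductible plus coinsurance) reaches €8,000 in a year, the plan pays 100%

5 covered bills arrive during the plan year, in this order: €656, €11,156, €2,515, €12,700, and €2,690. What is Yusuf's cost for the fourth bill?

€2,781.75

Claim 1 — €656: fully absorbed by the deductible. Traveler pays €656; OOP now €656.
Claim 2 — €11,156: €1,526 to deductible, leaving €9,630; traveler's 25% is €2,407.50. Traveler owes €3,933.50 (running OOP €4,589.50).
Claim 3 — €2,515: 25% coinsurance on €2,515 = €628.75. Traveler owes €628.75 (running OOP €5,218.25).
Claim 4 — €12,700: deductible already satisfied, so traveler's share is 25% × €12,700 = €3,175. That would push OOP to €8,393.25, over the €8,000 cap, so traveler pays €8,000 − €5,218.25 = €2,781.75.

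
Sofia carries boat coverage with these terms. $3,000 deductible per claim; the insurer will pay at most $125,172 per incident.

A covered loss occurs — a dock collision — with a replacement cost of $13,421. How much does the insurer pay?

$10,421

Less the $3,000 deductible: $13,421 − $3,000 = $10,421.
That's under the $125,172 cap, so the insurer reimburses the full $10,421.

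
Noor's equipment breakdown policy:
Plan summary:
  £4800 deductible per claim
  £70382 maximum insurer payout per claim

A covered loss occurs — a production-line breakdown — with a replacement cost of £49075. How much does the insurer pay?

After the deductible, £49075 − £4800 = £44275 remains.
£44275 is within the £70382 limit, so the insurer pays £44275.

£44275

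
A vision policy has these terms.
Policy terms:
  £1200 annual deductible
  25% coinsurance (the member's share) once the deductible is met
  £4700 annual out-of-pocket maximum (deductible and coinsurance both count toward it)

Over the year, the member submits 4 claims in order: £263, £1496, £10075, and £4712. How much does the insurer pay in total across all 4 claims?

Claim 1 (£263): all of it applies to the deductible. Member owes £263 (running OOP £263). Insurer: £263 − £263 = £0.
Claim 2 (£1496): deductible takes £937, £559 remains; coinsurance £559 × 25% = £139.75. Cost to member: £1076.75. OOP to date £1339.75. Plan pays £1496 − £1076.75 = £419.25.
Claim 3 (£10075): deductible met; 25% of £10075 = £2518.75. Cost to member: £2518.75. OOP to date £3858.50. Plan pays £10075 − £2518.75 = £7556.25.
Claim 4 (£4712): deductible met; 25% of £4712 = £1178. Adding that to £3858.50 gives £5036.50, past the £4700 cap; member pays only £4700 − £3858.50 = £841.50. Plan pays £4712 − £841.50 = £3870.50.
Insurer total: £0 + £419.25 + £7556.25 + £3870.50 = £11846.

£11846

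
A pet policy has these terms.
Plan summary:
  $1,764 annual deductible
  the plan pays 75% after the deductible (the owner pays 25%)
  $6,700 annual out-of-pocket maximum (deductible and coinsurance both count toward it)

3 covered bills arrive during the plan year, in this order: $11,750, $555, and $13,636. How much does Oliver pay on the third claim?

$2,300.75

#1 ($11,750): deductible takes $1,764, $9,986 remains; 25% of $9,986 = $2,496.50. Owner owes $4,260.50 (running OOP $4,260.50).
#2 ($555): deductible met; 25% of $555 = $138.75. Owner owes $138.75 (running OOP $4,399.25).
#3 ($13,636): 25% coinsurance on $13,636 = $3,409. That would push OOP to $7,808.25, over the $6,700 cap, so owner pays $6,700 − $4,399.25 = $2,300.75.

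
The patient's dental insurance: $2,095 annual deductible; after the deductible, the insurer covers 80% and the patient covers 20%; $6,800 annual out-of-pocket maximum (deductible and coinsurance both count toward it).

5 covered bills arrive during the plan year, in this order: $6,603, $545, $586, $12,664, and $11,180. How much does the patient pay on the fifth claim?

$1,044.40

Claim 1 — $6,603: $2,095 to deductible, leaving $4,508; patient's 20% is $901.60. Patient pays $2,996.60; OOP now $2,996.60.
Claim 2 — $545: deductible met; 20% of $545 = $109. Cost to patient: $109. OOP to date $3,105.60.
Claim 3 — $586: deductible met; 20% of $586 = $117.20. Cost to patient: $117.20. OOP to date $3,222.80.
Claim 4 — $12,664: deductible met; 20% of $12,664 = $2,532.80. Cost to patient: $2,532.80. OOP to date $5,755.60.
Claim 5 — $11,180: 20% coinsurance on $11,180 = $2,236. OOP would hit $7,991.60 > $6,800, so the cap limits the patient to $6,800 − $5,755.60 = $1,044.40.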